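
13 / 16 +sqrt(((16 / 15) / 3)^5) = 0.89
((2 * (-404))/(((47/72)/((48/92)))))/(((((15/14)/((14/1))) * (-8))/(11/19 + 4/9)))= 22171520/20539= 1079.48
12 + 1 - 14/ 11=129/ 11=11.73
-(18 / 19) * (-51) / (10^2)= 459 / 950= 0.48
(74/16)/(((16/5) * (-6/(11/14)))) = -2035/10752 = -0.19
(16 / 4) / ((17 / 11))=44 / 17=2.59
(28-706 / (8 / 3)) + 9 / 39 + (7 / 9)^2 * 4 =-986027 / 4212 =-234.10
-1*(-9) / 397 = 9 / 397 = 0.02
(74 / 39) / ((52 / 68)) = 1258 / 507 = 2.48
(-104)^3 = -1124864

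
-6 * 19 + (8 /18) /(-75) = -76954 /675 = -114.01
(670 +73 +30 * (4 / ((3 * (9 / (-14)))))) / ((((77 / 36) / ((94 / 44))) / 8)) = 418864 / 77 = 5439.79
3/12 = 1/4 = 0.25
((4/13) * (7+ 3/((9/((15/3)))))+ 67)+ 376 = 1337/3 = 445.67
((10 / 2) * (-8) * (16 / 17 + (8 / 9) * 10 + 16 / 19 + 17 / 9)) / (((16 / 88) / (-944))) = 7583435200 / 2907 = 2608680.84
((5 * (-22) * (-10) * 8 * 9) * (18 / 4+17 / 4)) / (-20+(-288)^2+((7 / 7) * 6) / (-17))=8.36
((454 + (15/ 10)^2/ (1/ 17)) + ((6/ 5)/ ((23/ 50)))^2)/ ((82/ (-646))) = -341088323/ 86756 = -3931.58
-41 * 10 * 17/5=-1394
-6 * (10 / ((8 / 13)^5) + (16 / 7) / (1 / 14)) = -7142259 / 8192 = -871.86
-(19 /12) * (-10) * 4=190 /3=63.33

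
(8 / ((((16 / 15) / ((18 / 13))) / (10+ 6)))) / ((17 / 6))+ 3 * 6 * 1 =16938 / 221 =76.64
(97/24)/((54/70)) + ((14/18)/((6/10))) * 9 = 16.91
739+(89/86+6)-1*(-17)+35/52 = 763.71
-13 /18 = -0.72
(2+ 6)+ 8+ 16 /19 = 320 /19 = 16.84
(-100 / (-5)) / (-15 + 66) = 20 / 51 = 0.39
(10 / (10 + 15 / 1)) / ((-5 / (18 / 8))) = -9 / 50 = -0.18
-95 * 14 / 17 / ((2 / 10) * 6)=-3325 / 51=-65.20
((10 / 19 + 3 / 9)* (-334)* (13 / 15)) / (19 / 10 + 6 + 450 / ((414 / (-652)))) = 9786868 / 27562293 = 0.36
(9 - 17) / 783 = -8 / 783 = -0.01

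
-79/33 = -2.39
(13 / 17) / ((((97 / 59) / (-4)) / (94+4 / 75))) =-21641672 / 123675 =-174.99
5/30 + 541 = 3247/6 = 541.17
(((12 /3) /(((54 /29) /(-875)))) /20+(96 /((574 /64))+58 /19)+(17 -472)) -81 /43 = -6800798869 /12661866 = -537.11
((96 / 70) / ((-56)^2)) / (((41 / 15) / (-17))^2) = 39015 / 2306332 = 0.02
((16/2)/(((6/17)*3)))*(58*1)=3944/9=438.22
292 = 292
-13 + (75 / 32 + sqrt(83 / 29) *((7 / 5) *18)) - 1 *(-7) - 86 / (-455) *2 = -47731 / 14560 + 126 *sqrt(2407) / 145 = 39.35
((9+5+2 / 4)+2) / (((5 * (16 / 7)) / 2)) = 231 / 80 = 2.89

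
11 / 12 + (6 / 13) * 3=359 / 156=2.30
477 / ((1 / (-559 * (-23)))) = 6132789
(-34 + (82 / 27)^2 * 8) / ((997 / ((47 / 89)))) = 1363282 / 64686357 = 0.02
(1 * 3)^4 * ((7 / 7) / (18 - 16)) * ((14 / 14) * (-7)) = -567 / 2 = -283.50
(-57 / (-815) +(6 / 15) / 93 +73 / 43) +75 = 250213871 / 3259185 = 76.77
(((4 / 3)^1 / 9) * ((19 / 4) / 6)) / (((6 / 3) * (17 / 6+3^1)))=19 / 1890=0.01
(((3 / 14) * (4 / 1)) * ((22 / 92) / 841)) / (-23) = -33 / 3114223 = -0.00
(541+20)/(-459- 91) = -51/50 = -1.02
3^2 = 9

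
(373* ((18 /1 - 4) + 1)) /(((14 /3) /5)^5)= 4248703125 /537824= 7899.80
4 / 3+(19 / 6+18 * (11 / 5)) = 441 / 10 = 44.10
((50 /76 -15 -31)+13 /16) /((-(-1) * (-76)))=13537 /23104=0.59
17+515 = 532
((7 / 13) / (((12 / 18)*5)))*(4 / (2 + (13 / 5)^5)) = 26250 / 4908059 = 0.01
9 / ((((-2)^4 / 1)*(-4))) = -9 / 64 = -0.14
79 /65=1.22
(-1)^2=1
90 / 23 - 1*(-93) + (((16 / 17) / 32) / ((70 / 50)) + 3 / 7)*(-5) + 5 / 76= 19705171 / 208012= 94.73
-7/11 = -0.64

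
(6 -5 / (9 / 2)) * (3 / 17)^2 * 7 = 308 / 289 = 1.07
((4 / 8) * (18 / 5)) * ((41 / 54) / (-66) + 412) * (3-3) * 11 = 0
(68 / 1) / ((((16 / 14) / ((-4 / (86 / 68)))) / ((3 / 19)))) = -24276 / 817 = -29.71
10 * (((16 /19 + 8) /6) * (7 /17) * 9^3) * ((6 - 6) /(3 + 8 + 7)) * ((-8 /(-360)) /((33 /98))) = 0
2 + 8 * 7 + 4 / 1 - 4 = 58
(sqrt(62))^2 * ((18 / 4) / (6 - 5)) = 279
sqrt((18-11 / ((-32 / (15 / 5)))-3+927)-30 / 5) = sqrt(59970) / 8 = 30.61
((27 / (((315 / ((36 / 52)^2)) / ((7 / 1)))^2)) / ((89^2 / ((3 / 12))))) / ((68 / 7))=15309 / 1538375430800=0.00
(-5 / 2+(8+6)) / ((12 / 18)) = 17.25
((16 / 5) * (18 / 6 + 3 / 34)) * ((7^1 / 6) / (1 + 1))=98 / 17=5.76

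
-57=-57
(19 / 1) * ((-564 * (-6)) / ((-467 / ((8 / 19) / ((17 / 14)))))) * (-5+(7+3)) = -1895040 / 7939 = -238.70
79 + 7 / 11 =876 / 11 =79.64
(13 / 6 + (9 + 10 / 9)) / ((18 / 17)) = 3757 / 324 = 11.60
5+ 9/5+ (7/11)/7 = 379/55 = 6.89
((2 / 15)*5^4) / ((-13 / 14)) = -3500 / 39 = -89.74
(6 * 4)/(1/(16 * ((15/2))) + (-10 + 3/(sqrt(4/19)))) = -3453120/822001-518400 * sqrt(19)/822001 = -6.95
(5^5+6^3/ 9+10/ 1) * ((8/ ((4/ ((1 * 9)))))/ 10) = 28431/ 5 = 5686.20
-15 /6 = -5 /2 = -2.50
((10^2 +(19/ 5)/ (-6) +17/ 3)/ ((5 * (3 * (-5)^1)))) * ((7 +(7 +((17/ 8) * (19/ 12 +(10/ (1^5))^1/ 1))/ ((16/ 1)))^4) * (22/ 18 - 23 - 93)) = 96425855157078831866071/ 112717121716224000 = 855467.68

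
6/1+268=274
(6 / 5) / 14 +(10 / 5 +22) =843 / 35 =24.09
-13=-13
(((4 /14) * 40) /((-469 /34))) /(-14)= 1360 /22981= 0.06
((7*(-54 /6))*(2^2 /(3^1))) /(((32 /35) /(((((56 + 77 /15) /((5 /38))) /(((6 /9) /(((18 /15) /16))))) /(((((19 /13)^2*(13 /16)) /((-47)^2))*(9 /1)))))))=-1290340961 /1900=-679126.82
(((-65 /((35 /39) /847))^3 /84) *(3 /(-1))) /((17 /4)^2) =923506550515692 /2023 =456503485178.30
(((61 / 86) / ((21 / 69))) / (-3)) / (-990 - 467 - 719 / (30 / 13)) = 7015 / 15970157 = 0.00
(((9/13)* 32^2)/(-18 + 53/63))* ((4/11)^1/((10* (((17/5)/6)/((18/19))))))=-125411328/49930309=-2.51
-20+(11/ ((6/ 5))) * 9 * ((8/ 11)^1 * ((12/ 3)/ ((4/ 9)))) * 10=5380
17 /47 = 0.36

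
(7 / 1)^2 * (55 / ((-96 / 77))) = -207515 / 96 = -2161.61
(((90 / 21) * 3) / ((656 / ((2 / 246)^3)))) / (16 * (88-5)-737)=5 / 280564158168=0.00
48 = 48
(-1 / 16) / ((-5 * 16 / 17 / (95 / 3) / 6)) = 323 / 128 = 2.52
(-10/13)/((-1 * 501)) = 10/6513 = 0.00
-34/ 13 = -2.62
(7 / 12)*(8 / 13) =0.36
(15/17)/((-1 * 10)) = -3/34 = -0.09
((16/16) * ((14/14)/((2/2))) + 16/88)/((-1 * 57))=-13/627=-0.02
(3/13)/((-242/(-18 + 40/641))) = 17247/1008293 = 0.02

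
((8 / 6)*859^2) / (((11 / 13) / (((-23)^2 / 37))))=20297630548 / 1221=16623776.04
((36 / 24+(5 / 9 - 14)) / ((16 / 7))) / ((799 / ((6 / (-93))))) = 1505 / 3566736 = 0.00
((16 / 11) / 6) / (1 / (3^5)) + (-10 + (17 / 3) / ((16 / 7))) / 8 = 244861 / 4224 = 57.97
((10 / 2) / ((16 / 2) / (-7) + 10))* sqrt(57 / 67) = 35* sqrt(3819) / 4154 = 0.52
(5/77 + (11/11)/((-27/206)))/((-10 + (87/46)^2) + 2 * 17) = -33278332/121315887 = -0.27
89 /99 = 0.90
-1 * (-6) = 6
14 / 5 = 2.80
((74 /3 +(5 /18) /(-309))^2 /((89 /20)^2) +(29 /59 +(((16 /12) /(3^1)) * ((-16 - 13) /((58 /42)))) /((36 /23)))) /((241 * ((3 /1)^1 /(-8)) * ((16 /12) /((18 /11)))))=-365080890687008 /1064636180112681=-0.34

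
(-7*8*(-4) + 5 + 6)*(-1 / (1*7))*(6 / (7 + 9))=-705 / 56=-12.59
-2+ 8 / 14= -10 / 7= -1.43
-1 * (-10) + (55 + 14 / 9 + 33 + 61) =1445 / 9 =160.56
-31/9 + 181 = 1598/9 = 177.56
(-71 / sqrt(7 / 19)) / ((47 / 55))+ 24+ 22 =46 -3905 * sqrt(133) / 329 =-90.88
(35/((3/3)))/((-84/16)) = -20/3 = -6.67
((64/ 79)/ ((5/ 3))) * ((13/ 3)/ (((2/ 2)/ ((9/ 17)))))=7488/ 6715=1.12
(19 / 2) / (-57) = -1 / 6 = -0.17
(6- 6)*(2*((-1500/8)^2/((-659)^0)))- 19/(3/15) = -95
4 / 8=1 / 2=0.50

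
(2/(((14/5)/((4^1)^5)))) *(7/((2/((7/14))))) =1280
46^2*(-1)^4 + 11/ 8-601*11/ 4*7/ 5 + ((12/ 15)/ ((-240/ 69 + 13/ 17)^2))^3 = -280283005671511681940883/ 1426567426713180361000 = -196.47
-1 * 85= -85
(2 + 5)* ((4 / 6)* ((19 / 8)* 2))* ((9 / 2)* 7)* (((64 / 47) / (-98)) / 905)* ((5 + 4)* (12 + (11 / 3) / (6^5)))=-5318993 / 4593780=-1.16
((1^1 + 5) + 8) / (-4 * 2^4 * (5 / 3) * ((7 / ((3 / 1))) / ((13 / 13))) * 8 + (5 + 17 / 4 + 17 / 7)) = -3528 / 498817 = -0.01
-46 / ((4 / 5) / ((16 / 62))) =-460 / 31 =-14.84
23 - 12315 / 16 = -11947 / 16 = -746.69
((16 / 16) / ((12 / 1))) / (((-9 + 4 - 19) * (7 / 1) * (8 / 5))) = -5 / 16128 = -0.00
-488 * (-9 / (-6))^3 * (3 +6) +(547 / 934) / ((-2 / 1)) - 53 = -14876.29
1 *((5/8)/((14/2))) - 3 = -163/56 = -2.91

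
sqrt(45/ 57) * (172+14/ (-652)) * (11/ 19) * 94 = 28985605 * sqrt(285)/ 58843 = 8315.91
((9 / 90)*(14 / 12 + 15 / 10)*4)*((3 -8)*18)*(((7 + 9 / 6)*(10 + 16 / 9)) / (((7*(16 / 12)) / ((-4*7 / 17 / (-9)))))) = -1696 / 9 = -188.44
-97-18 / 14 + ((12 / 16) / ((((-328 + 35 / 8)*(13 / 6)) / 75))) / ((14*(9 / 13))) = -593794 / 6041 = -98.29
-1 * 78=-78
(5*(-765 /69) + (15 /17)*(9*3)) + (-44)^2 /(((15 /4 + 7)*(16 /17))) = 159.74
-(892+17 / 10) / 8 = -8937 / 80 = -111.71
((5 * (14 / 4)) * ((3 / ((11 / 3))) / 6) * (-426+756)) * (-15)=-23625 / 2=-11812.50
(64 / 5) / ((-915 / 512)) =-32768 / 4575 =-7.16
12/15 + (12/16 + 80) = 1631/20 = 81.55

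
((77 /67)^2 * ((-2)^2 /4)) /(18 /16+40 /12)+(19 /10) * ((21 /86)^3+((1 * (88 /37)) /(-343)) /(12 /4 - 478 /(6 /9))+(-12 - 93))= -2756956724125156824973 /13841807241466624560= -199.18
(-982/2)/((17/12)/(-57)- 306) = 335844/209321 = 1.60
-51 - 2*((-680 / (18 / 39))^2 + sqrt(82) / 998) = -39073259 / 9 - sqrt(82) / 499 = -4341473.24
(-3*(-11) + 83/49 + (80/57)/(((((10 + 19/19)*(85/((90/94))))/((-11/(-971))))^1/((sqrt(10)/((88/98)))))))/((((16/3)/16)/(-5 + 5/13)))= -306000/637 - 529200*sqrt(10)/2107927393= -480.38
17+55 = 72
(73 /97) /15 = 73 /1455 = 0.05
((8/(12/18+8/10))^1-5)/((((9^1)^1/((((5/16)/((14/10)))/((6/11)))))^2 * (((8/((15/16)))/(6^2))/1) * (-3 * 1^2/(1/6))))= -0.00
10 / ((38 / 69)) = 18.16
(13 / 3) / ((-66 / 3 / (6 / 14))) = -13 / 154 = -0.08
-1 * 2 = -2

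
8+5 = 13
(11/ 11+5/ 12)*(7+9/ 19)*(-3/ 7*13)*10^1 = -78455/ 133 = -589.89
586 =586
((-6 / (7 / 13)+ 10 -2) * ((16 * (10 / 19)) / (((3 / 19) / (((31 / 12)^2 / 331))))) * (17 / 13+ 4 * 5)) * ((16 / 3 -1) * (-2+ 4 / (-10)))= 46850672 / 62559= 748.90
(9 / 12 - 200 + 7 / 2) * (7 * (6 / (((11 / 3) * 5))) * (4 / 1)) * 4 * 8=-3157056 / 55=-57401.02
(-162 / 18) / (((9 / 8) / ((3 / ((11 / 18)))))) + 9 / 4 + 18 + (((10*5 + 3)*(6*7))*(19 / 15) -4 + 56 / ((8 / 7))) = 2845.58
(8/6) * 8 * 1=32/3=10.67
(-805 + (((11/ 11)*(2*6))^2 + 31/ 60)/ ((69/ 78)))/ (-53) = 19249/ 1590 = 12.11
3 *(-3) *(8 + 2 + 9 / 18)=-189 / 2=-94.50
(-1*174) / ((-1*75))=58 / 25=2.32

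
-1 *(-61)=61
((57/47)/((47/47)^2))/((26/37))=2109/1222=1.73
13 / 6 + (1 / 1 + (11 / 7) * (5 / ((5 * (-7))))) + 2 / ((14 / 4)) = 1033 / 294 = 3.51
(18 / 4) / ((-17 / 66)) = -297 / 17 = -17.47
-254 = -254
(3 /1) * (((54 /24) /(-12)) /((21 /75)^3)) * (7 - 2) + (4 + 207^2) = 234474139 /5488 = 42724.88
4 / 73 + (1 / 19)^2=1517 / 26353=0.06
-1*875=-875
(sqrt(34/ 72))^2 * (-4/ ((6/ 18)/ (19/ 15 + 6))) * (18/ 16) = -1853/ 40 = -46.32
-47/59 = -0.80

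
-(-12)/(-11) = -12/11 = -1.09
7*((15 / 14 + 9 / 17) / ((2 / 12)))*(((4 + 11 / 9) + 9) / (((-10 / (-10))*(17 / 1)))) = 16256 / 289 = 56.25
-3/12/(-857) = 1/3428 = 0.00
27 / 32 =0.84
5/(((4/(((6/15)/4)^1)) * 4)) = 1/32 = 0.03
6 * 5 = 30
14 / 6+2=13 / 3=4.33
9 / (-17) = -9 / 17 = -0.53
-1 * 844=-844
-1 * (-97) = 97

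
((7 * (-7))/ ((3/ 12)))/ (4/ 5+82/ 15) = -1470/ 47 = -31.28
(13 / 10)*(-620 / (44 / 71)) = -28613 / 22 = -1300.59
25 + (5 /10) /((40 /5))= 401 /16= 25.06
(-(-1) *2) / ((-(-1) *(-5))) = -2 / 5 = -0.40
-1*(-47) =47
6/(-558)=-1/93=-0.01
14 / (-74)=-7 / 37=-0.19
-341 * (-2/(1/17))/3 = 11594/3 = 3864.67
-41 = -41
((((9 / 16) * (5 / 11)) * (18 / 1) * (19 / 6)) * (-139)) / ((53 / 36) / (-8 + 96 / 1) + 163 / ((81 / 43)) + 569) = -57758670 / 18690973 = -3.09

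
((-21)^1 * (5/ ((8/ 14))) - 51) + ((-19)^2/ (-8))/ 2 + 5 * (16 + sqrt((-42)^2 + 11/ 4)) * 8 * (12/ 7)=94061/ 112 + 240 * sqrt(7067)/ 7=3722.07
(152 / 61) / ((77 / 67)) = 2.17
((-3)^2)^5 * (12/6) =118098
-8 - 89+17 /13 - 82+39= -1803 /13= -138.69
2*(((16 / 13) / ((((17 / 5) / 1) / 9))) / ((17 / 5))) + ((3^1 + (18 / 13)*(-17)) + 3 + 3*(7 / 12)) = -208469 / 15028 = -13.87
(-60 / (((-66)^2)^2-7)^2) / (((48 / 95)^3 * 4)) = -4286875 / 13272527116742529024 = -0.00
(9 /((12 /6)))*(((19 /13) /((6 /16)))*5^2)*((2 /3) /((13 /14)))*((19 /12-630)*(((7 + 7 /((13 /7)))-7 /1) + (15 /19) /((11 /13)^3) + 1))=-10538043007100 /8772621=-1201242.25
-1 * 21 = -21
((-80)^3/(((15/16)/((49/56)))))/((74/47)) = -33689600/111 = -303509.91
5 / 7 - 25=-170 / 7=-24.29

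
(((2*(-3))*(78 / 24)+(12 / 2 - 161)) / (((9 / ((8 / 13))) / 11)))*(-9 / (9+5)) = 7678 / 91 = 84.37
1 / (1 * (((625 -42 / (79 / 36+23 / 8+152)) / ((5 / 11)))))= 56545 / 77716111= 0.00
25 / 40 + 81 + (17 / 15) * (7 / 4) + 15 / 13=132229 / 1560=84.76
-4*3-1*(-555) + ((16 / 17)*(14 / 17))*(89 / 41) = 6453943 / 11849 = 544.68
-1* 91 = -91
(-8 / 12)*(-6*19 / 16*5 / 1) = 95 / 4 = 23.75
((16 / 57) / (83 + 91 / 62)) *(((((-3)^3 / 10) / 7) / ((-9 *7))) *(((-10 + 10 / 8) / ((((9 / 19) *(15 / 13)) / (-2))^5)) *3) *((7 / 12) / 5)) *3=48000176852576 / 391381385203125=0.12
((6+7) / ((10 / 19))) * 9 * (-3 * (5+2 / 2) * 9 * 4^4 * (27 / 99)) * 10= -276576768 / 11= -25143342.55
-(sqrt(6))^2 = -6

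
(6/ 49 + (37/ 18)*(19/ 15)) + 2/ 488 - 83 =-129560191/ 1614060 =-80.27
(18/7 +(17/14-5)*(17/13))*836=-180994/91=-1988.95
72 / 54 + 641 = 1927 / 3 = 642.33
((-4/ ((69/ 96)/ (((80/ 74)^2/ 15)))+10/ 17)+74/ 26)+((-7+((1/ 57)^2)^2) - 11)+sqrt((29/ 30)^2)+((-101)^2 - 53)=7443933504990376561/ 734552735706270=10133.97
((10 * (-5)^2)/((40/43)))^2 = 72226.56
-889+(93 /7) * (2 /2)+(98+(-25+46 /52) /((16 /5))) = -785.25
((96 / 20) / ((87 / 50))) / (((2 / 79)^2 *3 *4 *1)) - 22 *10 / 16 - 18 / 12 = 119513 / 348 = 343.43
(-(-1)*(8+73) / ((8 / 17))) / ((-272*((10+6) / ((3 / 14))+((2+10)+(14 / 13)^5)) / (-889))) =80209312911 / 12563155456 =6.38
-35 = -35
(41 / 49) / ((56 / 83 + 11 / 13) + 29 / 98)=0.46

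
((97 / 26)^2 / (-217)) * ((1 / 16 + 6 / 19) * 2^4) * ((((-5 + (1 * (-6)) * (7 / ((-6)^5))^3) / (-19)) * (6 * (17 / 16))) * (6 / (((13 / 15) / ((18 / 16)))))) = -36036926494939797575 / 7104249315326951424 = -5.07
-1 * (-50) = 50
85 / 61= 1.39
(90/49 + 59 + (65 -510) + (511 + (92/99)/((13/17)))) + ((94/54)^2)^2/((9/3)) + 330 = 5151283373024/11171421261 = 461.11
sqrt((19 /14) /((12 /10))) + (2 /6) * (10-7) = 1 + sqrt(1995) /42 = 2.06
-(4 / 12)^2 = -1 / 9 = -0.11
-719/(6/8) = -2876/3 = -958.67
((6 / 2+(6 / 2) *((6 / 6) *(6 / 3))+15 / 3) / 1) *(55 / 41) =18.78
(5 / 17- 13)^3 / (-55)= 10077696 / 270215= 37.30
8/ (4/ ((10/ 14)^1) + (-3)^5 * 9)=-40/ 10907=-0.00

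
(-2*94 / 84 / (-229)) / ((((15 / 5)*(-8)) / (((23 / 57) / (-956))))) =1081 / 6289248672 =0.00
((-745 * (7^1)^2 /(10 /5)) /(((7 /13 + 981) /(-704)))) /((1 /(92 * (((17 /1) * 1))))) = 593775728 /29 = 20475025.10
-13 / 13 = -1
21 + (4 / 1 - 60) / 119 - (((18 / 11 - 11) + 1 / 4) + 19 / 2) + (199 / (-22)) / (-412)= 3107185 / 154088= 20.17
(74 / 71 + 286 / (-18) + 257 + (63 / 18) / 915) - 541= -116485939 / 389790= -298.84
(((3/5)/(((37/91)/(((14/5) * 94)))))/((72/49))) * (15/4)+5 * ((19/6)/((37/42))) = 1493611/1480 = 1009.20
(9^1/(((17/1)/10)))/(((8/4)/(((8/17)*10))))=3600/289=12.46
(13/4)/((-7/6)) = -2.79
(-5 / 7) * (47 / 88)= -235 / 616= -0.38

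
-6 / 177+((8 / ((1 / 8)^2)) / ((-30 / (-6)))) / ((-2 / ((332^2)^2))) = -622045705011.23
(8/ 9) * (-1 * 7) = -56/ 9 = -6.22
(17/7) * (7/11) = 17/11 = 1.55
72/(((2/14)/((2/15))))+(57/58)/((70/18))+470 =1091029/2030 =537.45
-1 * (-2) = 2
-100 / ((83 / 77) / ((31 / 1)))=-238700 / 83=-2875.90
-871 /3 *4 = -3484 /3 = -1161.33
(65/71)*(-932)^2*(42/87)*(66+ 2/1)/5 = 10750090624/2059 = 5221025.07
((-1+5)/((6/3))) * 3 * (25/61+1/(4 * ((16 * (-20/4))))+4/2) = 140937/9760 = 14.44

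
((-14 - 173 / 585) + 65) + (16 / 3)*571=1811182 / 585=3096.04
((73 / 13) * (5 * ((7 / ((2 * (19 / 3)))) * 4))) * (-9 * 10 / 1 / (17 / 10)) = -13797000 / 4199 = -3285.78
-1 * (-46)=46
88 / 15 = 5.87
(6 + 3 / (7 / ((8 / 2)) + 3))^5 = 31757969376 / 2476099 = 12825.81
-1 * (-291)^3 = 24642171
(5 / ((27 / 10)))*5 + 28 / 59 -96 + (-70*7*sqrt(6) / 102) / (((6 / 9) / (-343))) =-137422 / 1593 + 84035*sqrt(6) / 34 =5967.94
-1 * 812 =-812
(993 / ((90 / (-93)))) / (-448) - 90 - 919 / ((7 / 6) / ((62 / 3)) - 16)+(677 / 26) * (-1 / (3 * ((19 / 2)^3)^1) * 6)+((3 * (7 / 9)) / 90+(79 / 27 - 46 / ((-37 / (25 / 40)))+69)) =11203060038270823 / 262986267922560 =42.60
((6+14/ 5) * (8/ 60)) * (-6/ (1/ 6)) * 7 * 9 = -66528/ 25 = -2661.12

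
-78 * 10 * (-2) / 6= 260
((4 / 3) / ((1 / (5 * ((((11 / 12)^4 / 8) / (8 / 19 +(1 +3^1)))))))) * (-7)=-1390895 / 1492992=-0.93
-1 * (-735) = 735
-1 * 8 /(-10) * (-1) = -4 /5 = -0.80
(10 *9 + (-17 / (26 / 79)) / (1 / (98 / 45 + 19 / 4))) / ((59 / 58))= -36352109 / 138060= -263.31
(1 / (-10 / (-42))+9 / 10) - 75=-699 / 10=-69.90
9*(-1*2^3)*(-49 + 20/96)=3513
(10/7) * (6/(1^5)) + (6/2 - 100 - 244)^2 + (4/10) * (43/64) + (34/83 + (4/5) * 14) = 2162276555/18592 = 116301.45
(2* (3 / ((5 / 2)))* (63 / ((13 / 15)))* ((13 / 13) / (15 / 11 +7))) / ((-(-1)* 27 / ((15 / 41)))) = 3465 / 12259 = 0.28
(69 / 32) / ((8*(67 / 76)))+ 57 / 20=67659 / 21440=3.16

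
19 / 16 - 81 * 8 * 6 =-62189 / 16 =-3886.81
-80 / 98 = -40 / 49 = -0.82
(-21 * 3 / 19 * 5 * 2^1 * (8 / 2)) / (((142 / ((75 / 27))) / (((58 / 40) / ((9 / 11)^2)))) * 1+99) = -1.08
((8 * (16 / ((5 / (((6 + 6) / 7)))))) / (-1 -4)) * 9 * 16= -221184 / 175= -1263.91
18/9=2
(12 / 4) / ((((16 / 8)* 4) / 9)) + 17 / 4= 61 / 8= 7.62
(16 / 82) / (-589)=-8 / 24149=-0.00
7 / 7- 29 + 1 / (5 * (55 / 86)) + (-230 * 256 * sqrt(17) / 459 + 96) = 18786 / 275- 58880 * sqrt(17) / 459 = -460.59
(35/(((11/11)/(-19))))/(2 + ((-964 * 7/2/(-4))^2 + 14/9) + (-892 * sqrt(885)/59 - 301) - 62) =-0.00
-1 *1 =-1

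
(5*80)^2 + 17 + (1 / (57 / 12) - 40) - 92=3037819 / 19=159885.21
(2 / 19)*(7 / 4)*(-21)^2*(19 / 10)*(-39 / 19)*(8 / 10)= -120393 / 475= -253.46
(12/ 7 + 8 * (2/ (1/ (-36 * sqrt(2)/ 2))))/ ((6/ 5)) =10/ 7 - 240 * sqrt(2) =-337.98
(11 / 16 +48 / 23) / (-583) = -1021 / 214544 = -0.00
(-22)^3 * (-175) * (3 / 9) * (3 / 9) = 1863400 / 9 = 207044.44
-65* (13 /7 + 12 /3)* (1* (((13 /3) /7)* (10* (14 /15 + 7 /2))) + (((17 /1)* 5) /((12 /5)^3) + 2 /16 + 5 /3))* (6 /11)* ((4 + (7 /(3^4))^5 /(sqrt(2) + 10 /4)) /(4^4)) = -2759716320741075475 /24036385369632768 + 391246371425* sqrt(2) /12018192684816384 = -114.81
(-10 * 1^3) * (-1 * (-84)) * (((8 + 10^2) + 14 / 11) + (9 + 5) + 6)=-1194480 / 11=-108589.09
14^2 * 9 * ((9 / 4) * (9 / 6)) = 11907 / 2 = 5953.50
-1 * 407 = -407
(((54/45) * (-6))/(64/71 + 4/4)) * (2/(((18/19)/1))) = -5396/675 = -7.99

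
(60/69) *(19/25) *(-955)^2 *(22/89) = 148989.33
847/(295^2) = 847/87025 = 0.01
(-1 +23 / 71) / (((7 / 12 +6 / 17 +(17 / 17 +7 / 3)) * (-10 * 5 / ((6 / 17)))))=0.00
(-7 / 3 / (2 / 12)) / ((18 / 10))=-7.78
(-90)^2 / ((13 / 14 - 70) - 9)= -113400 / 1093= -103.75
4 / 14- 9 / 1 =-61 / 7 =-8.71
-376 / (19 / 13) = -4888 / 19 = -257.26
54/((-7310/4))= -108/3655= -0.03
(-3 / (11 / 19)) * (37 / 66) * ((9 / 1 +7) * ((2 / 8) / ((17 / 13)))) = -18278 / 2057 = -8.89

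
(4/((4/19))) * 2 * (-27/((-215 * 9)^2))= -38/138675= -0.00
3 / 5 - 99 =-492 / 5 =-98.40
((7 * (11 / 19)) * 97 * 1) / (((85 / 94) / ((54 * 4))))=151650576 / 1615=93901.29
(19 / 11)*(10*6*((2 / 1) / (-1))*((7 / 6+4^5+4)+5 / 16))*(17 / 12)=-79805225 / 264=-302292.52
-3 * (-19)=57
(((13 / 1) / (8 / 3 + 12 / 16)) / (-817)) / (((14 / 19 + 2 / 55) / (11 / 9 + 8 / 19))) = -200915 / 20299182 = -0.01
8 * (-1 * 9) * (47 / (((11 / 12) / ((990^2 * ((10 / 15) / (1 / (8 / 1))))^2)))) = -100868868587520000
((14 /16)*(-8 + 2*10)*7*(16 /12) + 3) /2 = 101 /2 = 50.50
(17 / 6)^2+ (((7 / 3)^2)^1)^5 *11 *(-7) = -87000480563 / 236196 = -368340.19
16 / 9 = 1.78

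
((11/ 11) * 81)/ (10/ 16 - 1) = -216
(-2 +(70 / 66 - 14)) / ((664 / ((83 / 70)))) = -493 / 18480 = -0.03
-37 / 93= -0.40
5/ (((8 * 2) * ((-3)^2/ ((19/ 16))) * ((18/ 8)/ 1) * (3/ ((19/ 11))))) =1805/ 171072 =0.01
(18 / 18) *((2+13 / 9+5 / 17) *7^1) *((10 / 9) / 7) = 4.15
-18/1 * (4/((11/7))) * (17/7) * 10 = -12240/11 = -1112.73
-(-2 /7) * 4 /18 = 4 /63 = 0.06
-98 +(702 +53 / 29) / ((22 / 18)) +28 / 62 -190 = 2851103 / 9889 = 288.31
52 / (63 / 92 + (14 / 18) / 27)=1162512 / 15953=72.87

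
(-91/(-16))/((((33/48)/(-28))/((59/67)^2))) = -8869588/49379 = -179.62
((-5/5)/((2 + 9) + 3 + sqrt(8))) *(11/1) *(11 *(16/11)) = -616/47 + 88 *sqrt(2)/47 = -10.46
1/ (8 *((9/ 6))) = 1/ 12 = 0.08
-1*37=-37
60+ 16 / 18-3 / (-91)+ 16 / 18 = 50623 / 819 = 61.81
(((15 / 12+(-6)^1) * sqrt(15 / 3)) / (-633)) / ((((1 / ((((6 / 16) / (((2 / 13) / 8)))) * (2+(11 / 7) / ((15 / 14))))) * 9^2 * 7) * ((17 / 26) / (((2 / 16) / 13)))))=3211 * sqrt(5) / 244059480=0.00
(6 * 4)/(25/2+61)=0.33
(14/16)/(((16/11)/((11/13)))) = 847/1664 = 0.51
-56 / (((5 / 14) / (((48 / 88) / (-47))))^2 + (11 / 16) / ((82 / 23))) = -32401152 / 548054023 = -0.06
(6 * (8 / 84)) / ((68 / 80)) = 80 / 119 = 0.67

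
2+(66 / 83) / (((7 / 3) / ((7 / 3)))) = 232 / 83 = 2.80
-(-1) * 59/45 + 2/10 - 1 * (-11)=563/45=12.51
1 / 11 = 0.09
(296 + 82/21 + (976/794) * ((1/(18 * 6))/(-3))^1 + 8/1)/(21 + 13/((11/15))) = 381195100/47946087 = 7.95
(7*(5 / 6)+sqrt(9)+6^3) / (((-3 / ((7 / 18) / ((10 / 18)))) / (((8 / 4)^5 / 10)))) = -37772 / 225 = -167.88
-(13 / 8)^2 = -169 / 64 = -2.64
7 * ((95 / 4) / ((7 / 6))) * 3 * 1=855 / 2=427.50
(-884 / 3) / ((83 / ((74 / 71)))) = -65416 / 17679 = -3.70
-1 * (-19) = 19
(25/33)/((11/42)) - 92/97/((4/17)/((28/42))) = 7228/35211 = 0.21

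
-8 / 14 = -4 / 7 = -0.57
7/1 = 7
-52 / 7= -7.43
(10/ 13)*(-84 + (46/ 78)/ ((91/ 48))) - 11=-1159209/ 15379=-75.38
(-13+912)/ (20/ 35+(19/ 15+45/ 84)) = 377580/ 997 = 378.72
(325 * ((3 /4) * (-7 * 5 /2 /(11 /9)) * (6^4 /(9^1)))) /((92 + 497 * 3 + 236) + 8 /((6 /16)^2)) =-49754250 /185713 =-267.91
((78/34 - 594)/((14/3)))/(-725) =4311/24650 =0.17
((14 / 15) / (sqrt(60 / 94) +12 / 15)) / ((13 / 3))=1316 / 13 -35 * sqrt(1410) / 13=0.13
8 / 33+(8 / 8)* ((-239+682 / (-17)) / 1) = -156449 / 561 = -278.88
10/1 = 10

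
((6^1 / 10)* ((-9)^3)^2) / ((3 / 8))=4251528 / 5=850305.60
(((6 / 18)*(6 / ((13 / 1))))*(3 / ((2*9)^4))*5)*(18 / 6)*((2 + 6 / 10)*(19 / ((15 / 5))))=19 / 17496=0.00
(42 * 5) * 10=2100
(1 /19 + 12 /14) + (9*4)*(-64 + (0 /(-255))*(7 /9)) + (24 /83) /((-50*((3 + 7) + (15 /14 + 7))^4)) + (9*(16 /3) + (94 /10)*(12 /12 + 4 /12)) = -2242.56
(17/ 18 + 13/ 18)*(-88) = -146.67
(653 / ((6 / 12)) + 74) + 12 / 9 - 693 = 2065 / 3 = 688.33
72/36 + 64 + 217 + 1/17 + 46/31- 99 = 185.54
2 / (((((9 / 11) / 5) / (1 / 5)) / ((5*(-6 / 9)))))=-220 / 27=-8.15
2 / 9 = 0.22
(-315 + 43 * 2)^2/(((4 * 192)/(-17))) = -891497/768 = -1160.80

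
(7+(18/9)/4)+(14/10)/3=239/30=7.97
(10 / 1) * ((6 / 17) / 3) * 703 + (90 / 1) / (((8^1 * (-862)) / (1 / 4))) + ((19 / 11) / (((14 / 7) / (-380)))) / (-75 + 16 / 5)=770001442695 / 925898336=831.63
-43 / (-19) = 43 / 19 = 2.26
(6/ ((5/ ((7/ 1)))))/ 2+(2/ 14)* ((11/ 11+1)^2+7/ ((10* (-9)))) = 2999/ 630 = 4.76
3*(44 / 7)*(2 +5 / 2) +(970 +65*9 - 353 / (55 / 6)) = 616519 / 385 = 1601.35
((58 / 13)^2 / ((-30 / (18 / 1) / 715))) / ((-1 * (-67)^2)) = 111012 / 58357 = 1.90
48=48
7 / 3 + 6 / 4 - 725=-721.17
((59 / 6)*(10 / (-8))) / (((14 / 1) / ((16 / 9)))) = -295 / 189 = -1.56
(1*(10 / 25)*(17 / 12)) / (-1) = -17 / 30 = -0.57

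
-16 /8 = -2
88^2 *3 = 23232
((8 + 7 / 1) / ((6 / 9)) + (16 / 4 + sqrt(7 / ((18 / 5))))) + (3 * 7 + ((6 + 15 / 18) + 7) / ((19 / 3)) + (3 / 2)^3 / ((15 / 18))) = sqrt(70) / 6 + 20419 / 380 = 55.13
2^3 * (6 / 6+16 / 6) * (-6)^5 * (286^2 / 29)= -18657340416 / 29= -643356566.07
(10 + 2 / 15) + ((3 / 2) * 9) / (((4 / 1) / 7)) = 4051 / 120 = 33.76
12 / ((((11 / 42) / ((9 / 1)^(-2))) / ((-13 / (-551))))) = 728 / 54549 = 0.01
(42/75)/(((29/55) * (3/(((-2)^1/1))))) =-308/435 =-0.71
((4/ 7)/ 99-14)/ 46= -4849/ 15939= -0.30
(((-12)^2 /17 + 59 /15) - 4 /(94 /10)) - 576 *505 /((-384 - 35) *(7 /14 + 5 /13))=92024614157 /115499445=796.75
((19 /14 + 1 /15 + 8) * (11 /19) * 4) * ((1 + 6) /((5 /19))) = 43538 /75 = 580.51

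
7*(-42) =-294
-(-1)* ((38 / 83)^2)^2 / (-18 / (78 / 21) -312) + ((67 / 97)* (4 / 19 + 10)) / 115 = 0.06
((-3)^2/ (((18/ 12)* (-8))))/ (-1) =3/ 4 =0.75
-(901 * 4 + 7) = -3611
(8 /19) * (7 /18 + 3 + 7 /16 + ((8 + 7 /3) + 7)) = 3047 /342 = 8.91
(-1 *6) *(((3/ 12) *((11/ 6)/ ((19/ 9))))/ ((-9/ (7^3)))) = 3773/ 76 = 49.64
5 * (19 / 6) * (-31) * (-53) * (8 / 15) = 124868 / 9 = 13874.22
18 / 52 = 9 / 26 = 0.35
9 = 9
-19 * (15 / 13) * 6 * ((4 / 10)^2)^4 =-87552 / 1015625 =-0.09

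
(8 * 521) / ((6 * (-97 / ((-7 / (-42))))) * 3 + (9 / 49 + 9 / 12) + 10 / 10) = -816928 / 2052917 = -0.40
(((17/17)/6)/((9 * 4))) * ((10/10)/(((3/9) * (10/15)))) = 1/48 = 0.02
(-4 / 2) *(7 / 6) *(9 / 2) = -21 / 2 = -10.50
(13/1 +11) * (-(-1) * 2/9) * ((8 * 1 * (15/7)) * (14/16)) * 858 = 68640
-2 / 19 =-0.11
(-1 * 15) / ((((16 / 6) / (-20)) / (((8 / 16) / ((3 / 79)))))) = 5925 / 4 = 1481.25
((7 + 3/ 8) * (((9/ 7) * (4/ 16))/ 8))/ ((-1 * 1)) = -531/ 1792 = -0.30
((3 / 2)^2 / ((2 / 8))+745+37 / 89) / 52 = 67143 / 4628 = 14.51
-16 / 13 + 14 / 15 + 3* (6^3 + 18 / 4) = 257869 / 390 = 661.20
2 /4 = 1 /2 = 0.50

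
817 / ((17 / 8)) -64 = 5448 / 17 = 320.47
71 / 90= 0.79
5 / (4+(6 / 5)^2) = 125 / 136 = 0.92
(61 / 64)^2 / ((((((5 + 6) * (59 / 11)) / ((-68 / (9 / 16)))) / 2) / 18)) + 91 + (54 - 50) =26423 / 944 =27.99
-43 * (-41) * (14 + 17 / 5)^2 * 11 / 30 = 48928539 / 250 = 195714.16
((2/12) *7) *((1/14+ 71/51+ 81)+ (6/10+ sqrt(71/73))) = 7 *sqrt(5183)/438+ 296537/3060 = 98.06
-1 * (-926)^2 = -857476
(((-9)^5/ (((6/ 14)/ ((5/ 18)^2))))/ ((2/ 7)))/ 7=-42525/ 8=-5315.62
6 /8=3 /4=0.75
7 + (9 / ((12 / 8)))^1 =13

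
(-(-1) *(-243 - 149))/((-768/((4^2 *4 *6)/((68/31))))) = 1519/17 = 89.35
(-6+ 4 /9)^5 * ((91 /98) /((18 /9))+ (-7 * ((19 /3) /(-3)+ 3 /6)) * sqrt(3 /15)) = -6343750000 * sqrt(5) /531441-1015625000 /413343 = -29148.79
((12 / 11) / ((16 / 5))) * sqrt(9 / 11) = 45 * sqrt(11) / 484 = 0.31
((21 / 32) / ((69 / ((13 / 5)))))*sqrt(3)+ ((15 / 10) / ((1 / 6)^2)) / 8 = 91*sqrt(3) / 3680+ 27 / 4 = 6.79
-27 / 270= -1 / 10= -0.10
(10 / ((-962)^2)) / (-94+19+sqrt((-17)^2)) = -5 / 26837876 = -0.00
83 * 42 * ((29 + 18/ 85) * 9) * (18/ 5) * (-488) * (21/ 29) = -14370048489888/ 12325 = -1165926855.16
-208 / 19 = -10.95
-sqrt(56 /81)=-2*sqrt(14) /9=-0.83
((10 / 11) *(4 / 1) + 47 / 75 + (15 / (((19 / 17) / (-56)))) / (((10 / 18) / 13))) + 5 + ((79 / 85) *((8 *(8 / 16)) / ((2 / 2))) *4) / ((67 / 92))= -313464337198 / 17853825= -17557.27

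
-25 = -25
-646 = -646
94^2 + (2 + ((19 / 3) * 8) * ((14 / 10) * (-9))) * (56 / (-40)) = 243174 / 25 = 9726.96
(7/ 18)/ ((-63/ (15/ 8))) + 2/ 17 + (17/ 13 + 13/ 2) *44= 32808431/ 95472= 343.64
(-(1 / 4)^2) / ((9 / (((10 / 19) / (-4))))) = 5 / 5472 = 0.00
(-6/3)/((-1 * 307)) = 2/307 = 0.01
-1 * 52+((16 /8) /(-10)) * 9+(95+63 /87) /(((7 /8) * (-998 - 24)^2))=-14259006687 /265037815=-53.80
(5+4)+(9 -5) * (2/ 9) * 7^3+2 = 2843/ 9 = 315.89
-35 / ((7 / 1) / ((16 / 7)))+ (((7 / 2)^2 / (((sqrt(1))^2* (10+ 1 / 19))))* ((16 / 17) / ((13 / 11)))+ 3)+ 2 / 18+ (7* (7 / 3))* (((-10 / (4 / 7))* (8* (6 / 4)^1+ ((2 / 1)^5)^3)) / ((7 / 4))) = -14238051546032 / 2659293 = -5354074.01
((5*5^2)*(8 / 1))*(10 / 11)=10000 / 11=909.09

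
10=10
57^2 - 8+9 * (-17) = 3088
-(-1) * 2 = 2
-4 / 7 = -0.57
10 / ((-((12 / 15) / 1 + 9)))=-50 / 49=-1.02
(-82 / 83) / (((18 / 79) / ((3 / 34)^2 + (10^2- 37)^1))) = -26213227 / 95948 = -273.20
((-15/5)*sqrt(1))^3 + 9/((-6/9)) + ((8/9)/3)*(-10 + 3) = -42.57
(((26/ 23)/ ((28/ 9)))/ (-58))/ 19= -0.00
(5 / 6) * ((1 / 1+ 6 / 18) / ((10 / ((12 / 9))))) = 4 / 27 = 0.15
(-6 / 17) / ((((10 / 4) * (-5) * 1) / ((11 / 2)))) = 66 / 425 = 0.16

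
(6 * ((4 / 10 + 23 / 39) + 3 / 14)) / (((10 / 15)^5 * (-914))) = -798741 / 13307840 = -0.06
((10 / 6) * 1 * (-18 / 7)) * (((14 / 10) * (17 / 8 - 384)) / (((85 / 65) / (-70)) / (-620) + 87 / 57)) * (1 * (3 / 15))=1637449450 / 5454041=300.23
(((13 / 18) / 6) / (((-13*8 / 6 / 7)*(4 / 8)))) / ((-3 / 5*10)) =7 / 432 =0.02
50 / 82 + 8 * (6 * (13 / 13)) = 1993 / 41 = 48.61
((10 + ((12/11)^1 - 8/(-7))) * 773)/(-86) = -364083/3311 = -109.96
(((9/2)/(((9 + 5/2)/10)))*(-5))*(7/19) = -3150/437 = -7.21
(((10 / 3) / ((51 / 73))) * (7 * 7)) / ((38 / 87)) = 518665 / 969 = 535.26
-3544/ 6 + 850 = 259.33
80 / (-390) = -8 / 39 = -0.21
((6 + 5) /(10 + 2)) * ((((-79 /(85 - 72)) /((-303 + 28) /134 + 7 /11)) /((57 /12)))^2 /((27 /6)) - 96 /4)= -156649720977266 /7174680546267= -21.83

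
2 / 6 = 1 / 3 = 0.33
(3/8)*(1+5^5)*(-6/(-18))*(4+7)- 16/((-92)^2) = 9095093/2116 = 4298.25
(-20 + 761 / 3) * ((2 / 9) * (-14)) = -19628 / 27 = -726.96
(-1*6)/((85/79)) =-5.58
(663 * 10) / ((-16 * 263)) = -3315 / 2104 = -1.58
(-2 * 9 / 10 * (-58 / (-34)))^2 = 68121 / 7225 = 9.43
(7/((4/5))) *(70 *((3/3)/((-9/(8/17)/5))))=-160.13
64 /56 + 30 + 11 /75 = 16427 /525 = 31.29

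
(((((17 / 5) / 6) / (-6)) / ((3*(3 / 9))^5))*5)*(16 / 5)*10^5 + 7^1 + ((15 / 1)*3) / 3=-1359802 / 9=-151089.11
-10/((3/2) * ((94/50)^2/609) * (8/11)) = -6978125/4418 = -1579.48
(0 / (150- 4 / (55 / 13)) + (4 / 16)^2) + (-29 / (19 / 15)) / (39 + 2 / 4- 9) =-12761 / 18544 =-0.69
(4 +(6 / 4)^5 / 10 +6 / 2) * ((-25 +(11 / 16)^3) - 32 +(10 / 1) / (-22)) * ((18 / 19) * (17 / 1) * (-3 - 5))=977871802869 / 17121280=57114.41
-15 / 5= -3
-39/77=-0.51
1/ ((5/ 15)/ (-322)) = -966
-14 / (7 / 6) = -12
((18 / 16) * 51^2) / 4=23409 / 32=731.53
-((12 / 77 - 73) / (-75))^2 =-31460881 / 33350625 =-0.94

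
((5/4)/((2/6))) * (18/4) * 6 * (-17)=-6885/4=-1721.25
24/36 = 2/3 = 0.67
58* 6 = 348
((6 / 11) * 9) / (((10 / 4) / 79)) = 8532 / 55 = 155.13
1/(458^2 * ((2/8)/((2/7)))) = 2/367087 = 0.00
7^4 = 2401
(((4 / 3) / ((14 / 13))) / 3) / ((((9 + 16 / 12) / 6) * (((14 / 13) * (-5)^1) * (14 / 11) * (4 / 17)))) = -31603 / 212660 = -0.15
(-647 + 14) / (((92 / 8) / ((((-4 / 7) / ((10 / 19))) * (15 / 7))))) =144324 / 1127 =128.06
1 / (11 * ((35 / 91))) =0.24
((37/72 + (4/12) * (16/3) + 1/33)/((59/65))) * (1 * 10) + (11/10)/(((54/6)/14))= 3188267/116820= 27.29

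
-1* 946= -946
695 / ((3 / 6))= 1390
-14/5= -2.80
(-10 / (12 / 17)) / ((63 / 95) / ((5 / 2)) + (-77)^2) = -40375 / 16898406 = -0.00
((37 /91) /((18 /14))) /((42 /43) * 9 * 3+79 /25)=39775 /3714399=0.01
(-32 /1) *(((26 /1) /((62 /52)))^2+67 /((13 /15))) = -221007776 /12493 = -17690.53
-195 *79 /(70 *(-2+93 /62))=3081 /7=440.14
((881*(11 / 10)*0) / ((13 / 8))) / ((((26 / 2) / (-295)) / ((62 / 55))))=0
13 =13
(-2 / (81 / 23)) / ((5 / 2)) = -92 / 405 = -0.23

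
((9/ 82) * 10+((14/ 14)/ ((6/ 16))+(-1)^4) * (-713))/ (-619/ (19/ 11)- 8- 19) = 6.78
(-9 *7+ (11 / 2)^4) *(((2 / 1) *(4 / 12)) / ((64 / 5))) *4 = 68165 / 384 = 177.51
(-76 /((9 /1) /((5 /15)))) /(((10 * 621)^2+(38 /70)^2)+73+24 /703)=-32724650 /448341776547183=-0.00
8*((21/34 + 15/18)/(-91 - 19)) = -296/2805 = -0.11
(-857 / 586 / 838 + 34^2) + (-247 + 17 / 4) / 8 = 4422183251 / 3928544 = 1125.65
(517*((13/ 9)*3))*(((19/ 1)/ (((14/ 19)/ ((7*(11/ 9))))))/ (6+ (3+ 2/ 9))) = 26689091/ 498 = 53592.55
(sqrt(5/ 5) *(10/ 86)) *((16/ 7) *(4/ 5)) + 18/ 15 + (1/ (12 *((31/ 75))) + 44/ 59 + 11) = 147101351/ 11010580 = 13.36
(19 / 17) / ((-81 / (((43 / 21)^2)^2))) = -64957219 / 267800337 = -0.24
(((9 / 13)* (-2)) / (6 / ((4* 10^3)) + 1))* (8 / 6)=-48000 / 26039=-1.84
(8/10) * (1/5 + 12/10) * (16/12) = 112/75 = 1.49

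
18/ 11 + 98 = 1096/ 11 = 99.64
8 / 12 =2 / 3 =0.67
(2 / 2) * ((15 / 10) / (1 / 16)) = 24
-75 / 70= -15 / 14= -1.07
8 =8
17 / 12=1.42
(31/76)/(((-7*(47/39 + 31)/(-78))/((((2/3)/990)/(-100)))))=-5239/5512584000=-0.00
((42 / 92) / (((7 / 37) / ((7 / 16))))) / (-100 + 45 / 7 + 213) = 5439 / 615296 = 0.01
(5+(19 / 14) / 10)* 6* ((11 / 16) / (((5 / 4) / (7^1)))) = 23727 / 200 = 118.64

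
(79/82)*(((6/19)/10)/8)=237/62320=0.00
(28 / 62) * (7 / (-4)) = -49 / 62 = -0.79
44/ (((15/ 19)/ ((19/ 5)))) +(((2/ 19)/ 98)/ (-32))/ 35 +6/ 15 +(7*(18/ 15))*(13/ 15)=137305369/ 625632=219.47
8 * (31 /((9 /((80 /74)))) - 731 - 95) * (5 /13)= -10952720 /4329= -2530.08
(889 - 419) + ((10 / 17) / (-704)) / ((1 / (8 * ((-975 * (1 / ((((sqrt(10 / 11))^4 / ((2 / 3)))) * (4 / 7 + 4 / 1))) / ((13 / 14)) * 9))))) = 1046975 / 2176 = 481.15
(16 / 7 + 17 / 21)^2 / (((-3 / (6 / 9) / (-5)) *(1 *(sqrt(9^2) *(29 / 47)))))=1985750 / 1035909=1.92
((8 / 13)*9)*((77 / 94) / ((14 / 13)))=198 / 47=4.21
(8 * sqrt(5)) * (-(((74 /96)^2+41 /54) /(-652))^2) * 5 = -437580125 * sqrt(5) /2538707484672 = -0.00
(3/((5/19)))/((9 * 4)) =19/60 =0.32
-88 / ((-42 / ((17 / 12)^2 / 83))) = 3179 / 62748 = 0.05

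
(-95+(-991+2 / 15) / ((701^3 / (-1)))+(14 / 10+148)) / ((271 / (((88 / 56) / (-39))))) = -3091981742069 / 382276191724245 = -0.01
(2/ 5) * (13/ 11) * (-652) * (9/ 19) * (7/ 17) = -1067976/ 17765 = -60.12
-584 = -584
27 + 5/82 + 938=79135/82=965.06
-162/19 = -8.53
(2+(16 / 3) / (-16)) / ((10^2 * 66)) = 1 / 3960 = 0.00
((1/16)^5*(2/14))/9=1/66060288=0.00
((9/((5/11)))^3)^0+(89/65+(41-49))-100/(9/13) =-87794/585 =-150.08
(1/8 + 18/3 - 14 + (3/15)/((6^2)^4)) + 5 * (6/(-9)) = -94128479/8398080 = -11.21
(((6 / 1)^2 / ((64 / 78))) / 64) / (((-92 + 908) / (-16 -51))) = -7839 / 139264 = -0.06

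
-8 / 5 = -1.60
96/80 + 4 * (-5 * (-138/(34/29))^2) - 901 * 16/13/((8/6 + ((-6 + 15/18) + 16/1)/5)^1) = -36477913546/131495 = -277409.13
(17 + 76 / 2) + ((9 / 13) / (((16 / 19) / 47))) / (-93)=351961 / 6448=54.58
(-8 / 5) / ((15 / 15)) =-8 / 5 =-1.60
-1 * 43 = -43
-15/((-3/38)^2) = -7220/3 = -2406.67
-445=-445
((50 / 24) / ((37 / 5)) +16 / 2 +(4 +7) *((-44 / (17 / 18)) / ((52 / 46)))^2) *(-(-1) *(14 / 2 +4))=4458685564663 / 21685404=205607.68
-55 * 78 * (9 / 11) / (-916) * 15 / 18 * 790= 1155375 / 458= 2522.65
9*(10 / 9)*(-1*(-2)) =20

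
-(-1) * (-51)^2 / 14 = 2601 / 14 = 185.79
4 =4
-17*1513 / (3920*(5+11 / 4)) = -25721 / 30380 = -0.85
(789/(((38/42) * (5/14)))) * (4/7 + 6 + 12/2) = 2916144/95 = 30696.25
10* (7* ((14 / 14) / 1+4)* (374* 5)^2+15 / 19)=23254385150 / 19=1223915007.89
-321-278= -599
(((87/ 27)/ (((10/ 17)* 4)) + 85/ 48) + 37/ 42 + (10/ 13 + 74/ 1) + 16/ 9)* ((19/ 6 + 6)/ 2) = 58067141/ 157248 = 369.27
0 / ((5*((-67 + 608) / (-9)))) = 0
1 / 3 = 0.33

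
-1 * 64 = -64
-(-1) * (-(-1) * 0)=0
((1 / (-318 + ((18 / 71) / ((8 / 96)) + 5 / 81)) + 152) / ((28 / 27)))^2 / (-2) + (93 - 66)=-55096570912214562777 / 5142415112939552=-10714.14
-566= -566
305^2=93025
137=137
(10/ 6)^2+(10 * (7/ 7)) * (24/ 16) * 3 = 430/ 9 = 47.78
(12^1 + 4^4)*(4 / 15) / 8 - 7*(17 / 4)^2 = -28201 / 240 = -117.50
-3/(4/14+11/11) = -7/3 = -2.33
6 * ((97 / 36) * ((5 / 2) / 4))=485 / 48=10.10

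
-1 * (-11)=11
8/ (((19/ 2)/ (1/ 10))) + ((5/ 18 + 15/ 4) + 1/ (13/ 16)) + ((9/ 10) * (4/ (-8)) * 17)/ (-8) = 2240431/ 355680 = 6.30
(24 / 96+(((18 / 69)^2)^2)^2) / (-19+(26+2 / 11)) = 861494741195 / 24746271348796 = 0.03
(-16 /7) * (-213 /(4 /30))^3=65229279750 /7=9318468535.71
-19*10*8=-1520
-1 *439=-439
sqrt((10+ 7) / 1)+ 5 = sqrt(17)+ 5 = 9.12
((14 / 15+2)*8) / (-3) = -352 / 45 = -7.82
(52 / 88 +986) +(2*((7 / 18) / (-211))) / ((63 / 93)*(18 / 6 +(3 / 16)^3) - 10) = 41677186879579 / 42243615810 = 986.59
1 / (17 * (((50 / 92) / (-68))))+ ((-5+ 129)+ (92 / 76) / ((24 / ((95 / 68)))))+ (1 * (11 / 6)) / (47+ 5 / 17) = 957437087 / 8200800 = 116.75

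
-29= -29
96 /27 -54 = -50.44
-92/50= -46/25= -1.84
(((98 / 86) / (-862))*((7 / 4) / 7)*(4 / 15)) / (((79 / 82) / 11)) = -22099 / 21961605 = -0.00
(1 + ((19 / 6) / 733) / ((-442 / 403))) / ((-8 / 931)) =-138665933 / 1196256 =-115.92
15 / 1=15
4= 4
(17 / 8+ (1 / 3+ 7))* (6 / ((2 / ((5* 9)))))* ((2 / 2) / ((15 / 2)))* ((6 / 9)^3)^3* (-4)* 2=-232448 / 6561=-35.43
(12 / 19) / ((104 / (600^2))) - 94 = 516782 / 247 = 2092.23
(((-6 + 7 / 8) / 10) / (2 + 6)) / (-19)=41 / 12160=0.00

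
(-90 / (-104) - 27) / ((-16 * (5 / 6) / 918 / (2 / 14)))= 1871343 / 7280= 257.05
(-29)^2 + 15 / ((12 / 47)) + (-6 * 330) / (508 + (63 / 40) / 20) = 1456524337 / 1625852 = 895.85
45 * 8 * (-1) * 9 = -3240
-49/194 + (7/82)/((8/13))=-7245/63632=-0.11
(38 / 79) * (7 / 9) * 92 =24472 / 711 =34.42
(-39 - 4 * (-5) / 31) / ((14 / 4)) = -2378 / 217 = -10.96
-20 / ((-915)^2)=-4 / 167445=-0.00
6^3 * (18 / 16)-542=-299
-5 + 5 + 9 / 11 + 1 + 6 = 86 / 11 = 7.82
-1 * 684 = -684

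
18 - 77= -59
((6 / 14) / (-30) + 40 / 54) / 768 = 1373 / 1451520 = 0.00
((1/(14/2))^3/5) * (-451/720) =-451/1234800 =-0.00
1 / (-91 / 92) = -92 / 91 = -1.01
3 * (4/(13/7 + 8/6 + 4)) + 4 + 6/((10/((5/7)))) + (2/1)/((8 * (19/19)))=26837/4228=6.35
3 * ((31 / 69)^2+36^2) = 6171217 / 1587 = 3888.61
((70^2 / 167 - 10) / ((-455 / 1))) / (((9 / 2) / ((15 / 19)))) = -340 / 45591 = -0.01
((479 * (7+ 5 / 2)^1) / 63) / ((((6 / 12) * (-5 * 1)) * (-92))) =9101 / 28980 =0.31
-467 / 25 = -18.68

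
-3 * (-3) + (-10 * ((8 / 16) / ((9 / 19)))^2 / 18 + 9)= 50683 / 2916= 17.38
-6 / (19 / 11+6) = -66 / 85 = -0.78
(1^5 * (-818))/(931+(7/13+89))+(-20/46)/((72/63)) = -1442673/1220564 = -1.18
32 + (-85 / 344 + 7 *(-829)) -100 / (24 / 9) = -1998209 / 344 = -5808.75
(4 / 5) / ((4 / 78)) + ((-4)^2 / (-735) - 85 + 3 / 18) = -6787 / 98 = -69.26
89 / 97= 0.92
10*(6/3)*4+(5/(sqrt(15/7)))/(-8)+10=90 - sqrt(105)/24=89.57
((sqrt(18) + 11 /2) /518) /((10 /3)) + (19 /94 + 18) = 9 * sqrt(2) /5180 + 8864531 /486920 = 18.21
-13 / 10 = -1.30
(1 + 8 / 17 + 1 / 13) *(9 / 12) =513 / 442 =1.16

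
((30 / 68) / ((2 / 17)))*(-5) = -75 / 4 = -18.75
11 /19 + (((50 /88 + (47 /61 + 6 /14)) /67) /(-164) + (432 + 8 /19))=89389588349 /206442544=433.00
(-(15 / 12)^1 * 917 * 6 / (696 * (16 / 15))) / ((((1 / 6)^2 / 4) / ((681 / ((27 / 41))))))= -640088925 / 464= -1379501.99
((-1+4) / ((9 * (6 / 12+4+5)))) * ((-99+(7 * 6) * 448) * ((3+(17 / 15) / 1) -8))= -723724 / 285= -2539.38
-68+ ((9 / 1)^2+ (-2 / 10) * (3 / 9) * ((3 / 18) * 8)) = 581 / 45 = 12.91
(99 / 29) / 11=9 / 29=0.31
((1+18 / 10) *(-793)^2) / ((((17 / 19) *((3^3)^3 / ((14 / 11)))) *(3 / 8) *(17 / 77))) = 131142685856 / 85325805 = 1536.96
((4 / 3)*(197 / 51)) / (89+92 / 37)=29156 / 517905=0.06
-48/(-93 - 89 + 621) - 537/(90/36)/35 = -479886/76825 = -6.25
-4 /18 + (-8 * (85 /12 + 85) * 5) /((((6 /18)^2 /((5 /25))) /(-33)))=1969108 /9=218789.78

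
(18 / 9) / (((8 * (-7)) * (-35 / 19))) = 19 / 980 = 0.02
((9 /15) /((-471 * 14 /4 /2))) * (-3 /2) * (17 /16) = 51 /43960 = 0.00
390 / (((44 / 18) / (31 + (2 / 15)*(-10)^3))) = -16326.82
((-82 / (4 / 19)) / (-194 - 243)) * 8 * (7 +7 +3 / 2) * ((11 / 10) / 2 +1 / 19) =291059 / 4370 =66.60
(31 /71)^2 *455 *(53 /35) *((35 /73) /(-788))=-23174515 /289978484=-0.08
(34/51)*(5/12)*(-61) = -305/18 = -16.94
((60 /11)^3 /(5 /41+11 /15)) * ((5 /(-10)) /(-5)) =6642000 /350053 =18.97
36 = 36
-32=-32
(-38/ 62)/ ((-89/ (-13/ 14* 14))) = -0.09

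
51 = 51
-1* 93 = -93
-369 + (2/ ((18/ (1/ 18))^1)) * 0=-369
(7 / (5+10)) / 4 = 7 / 60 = 0.12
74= 74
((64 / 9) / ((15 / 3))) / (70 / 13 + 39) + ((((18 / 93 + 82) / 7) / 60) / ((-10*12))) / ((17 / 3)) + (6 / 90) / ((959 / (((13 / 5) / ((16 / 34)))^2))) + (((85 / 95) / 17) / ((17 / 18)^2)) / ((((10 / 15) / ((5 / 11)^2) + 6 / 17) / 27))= 31143008204936629 / 65024756914824000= 0.48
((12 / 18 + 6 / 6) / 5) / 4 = 1 / 12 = 0.08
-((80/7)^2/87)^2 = -2.25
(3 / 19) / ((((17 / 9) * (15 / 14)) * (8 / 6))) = 189 / 3230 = 0.06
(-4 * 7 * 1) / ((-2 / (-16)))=-224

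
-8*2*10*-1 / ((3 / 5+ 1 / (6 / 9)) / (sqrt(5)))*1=1600*sqrt(5) / 21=170.37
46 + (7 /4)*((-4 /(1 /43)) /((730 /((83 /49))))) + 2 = 241711 /5110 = 47.30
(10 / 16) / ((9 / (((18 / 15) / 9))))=1 / 108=0.01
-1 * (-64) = 64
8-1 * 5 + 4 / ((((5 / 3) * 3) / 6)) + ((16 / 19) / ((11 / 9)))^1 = 8871 / 1045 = 8.49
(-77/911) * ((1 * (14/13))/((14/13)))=-77/911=-0.08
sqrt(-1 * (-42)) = sqrt(42) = 6.48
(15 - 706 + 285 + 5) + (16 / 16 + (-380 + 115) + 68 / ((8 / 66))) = -104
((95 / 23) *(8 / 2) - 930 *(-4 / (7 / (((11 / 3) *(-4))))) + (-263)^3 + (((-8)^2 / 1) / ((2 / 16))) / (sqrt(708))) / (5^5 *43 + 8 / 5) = -4883458645 / 36057721 + 1280 *sqrt(177) / 118923291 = -135.43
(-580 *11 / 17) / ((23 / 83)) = -529540 / 391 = -1354.32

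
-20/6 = -10/3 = -3.33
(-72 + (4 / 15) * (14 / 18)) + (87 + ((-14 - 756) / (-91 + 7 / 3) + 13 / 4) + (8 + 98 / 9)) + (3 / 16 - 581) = -21947453 / 41040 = -534.78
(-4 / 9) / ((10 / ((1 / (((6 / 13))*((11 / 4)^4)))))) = -3328 / 1976535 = -0.00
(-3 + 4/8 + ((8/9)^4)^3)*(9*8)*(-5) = 25494174578660/31381059609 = 812.41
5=5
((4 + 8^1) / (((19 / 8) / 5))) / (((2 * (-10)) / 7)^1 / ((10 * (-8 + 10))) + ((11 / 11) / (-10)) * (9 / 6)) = -67200 / 779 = -86.26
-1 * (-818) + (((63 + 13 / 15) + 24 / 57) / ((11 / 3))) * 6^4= 24600122 / 1045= 23540.79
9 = 9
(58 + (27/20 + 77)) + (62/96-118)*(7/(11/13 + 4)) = -71629/2160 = -33.16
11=11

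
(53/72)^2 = 2809/5184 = 0.54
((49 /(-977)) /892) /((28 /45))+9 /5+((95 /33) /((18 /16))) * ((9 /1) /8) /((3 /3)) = 2691090617 /575179440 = 4.68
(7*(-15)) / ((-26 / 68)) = 3570 / 13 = 274.62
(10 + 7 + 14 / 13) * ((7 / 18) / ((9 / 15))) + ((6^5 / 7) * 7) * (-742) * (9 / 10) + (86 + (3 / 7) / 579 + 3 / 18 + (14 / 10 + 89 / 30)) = -5192710.55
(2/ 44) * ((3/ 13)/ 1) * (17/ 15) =17/ 1430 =0.01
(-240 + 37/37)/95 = -239/95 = -2.52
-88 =-88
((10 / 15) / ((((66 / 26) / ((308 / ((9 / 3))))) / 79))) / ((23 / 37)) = 2127944 / 621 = 3426.64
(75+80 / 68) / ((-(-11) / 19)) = 24605 / 187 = 131.58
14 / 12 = 7 / 6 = 1.17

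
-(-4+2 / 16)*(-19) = -589 / 8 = -73.62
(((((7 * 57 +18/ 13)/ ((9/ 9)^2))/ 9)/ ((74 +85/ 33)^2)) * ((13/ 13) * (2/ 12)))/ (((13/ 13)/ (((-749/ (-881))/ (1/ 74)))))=831132665/ 10447964891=0.08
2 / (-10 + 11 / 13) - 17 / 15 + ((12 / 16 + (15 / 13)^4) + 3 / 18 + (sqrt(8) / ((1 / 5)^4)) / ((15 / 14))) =272723473 / 203925540 + 3500* sqrt(2) / 3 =1651.25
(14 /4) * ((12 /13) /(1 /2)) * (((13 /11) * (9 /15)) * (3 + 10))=3276 /55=59.56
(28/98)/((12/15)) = 5/14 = 0.36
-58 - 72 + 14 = -116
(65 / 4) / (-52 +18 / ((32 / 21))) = -260 / 643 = -0.40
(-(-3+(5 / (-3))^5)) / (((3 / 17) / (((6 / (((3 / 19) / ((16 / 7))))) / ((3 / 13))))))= 517854272 / 15309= 33826.79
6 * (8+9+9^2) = 588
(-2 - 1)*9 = -27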